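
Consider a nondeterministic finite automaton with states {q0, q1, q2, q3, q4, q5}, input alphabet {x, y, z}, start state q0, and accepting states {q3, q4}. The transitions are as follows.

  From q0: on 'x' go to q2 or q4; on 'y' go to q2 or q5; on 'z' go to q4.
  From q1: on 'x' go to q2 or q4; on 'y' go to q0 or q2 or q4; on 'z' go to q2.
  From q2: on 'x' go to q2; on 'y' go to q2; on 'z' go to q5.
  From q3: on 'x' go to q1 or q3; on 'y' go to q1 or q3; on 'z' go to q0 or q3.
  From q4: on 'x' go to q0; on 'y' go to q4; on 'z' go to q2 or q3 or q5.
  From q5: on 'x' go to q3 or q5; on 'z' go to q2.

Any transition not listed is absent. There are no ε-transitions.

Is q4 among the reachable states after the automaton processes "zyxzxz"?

Start in {q0}.
Read 'z': q0→{q4}; now {q4}.
Read 'y': q4→{q4}; now {q4}.
Read 'x': q4→{q0}; now {q0}.
Read 'z': q0→{q4}; now {q4}.
Read 'x': q4→{q0}; now {q0}.
Read 'z': q0→{q4}; now {q4}.
State q4 is in {q4}.

Yes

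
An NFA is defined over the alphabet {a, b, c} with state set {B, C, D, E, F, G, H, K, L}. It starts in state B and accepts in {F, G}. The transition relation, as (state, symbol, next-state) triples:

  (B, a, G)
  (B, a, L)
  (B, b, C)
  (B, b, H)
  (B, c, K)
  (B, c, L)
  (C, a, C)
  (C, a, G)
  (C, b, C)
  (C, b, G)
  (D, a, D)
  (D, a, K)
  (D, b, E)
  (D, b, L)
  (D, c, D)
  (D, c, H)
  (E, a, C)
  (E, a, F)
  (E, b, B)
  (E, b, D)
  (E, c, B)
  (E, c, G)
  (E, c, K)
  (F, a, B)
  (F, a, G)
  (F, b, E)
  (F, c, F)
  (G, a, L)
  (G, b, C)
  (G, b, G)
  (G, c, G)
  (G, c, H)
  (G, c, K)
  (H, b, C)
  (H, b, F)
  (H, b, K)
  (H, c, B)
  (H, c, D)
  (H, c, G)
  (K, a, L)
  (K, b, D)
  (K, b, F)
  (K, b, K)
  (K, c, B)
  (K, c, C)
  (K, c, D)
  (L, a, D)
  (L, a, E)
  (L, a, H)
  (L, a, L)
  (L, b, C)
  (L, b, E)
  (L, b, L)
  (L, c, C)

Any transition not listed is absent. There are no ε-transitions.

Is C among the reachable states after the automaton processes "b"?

Start in {B}.
Read 'b': {B} → {C, H}.
State C is in {C, H}.

Yes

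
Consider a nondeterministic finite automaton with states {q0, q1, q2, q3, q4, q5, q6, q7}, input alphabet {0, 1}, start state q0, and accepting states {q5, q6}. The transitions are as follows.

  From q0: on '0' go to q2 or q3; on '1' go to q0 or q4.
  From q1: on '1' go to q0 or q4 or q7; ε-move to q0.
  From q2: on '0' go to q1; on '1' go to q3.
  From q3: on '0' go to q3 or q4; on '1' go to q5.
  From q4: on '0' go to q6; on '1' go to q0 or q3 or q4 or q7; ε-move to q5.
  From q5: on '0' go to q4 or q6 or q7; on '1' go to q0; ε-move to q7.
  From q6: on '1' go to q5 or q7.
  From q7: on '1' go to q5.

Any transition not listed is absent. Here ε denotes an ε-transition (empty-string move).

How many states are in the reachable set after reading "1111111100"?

Start in {q0}.
Read '1': q0→{q0, q4}; union {q0, q4}; ε-closure = {q0, q4, q5, q7}.
Read '1': q0→{q0, q4}, q4→{q0, q3, q4, q7}, q5→{q0}, q7→{q5}; now {q0, q3, q4, q5, q7}.
Read '1': q0→{q0, q4}, q3→{q5}, q4→{q0, q3, q4, q7}, q5→{q0}, q7→{q5}; now {q0, q3, q4, q5, q7}.
Read '1': q0→{q0, q4}, q3→{q5}, q4→{q0, q3, q4, q7}, q5→{q0}, q7→{q5}; now {q0, q3, q4, q5, q7}.
Read '1': q0→{q0, q4}, q3→{q5}, q4→{q0, q3, q4, q7}, q5→{q0}, q7→{q5}; now {q0, q3, q4, q5, q7}.
Read '1': q0→{q0, q4}, q3→{q5}, q4→{q0, q3, q4, q7}, q5→{q0}, q7→{q5}; now {q0, q3, q4, q5, q7}.
Read '1': q0→{q0, q4}, q3→{q5}, q4→{q0, q3, q4, q7}, q5→{q0}, q7→{q5}; now {q0, q3, q4, q5, q7}.
Read '1': q0→{q0, q4}, q3→{q5}, q4→{q0, q3, q4, q7}, q5→{q0}, q7→{q5}; now {q0, q3, q4, q5, q7}.
Read '0': q0→{q2, q3}, q3→{q3, q4}, q4→{q6}, q5→{q4, q6, q7}, q7→∅; union {q2, q3, q4, q6, q7}; ε-closure = {q2, q3, q4, q5, q6, q7}.
Read '0': q2→{q1}, q3→{q3, q4}, q4→{q6}, q5→{q4, q6, q7}, q6→∅, q7→∅; union {q1, q3, q4, q6, q7}; ε-closure = {q0, q1, q3, q4, q5, q6, q7}.
That set has 7 states.

7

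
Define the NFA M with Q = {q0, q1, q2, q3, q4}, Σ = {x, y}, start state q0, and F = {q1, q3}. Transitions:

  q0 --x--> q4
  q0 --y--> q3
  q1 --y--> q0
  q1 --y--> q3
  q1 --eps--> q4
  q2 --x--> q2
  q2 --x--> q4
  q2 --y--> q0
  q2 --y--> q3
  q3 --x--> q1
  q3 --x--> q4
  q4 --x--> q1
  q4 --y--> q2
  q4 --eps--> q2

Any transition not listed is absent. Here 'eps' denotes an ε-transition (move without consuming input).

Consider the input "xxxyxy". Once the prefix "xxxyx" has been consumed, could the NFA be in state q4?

Yes

Start in {q0}.
Read 'x': {q0} → {q2, q4}.
Read 'x': {q2, q4} → {q1, q2, q4}.
Read 'x': {q1, q2, q4} → {q1, q2, q4}.
Read 'y': {q1, q2, q4} → {q0, q2, q3}.
Read 'x': {q0, q2, q3} → {q1, q2, q4}.
State q4 is in {q1, q2, q4}.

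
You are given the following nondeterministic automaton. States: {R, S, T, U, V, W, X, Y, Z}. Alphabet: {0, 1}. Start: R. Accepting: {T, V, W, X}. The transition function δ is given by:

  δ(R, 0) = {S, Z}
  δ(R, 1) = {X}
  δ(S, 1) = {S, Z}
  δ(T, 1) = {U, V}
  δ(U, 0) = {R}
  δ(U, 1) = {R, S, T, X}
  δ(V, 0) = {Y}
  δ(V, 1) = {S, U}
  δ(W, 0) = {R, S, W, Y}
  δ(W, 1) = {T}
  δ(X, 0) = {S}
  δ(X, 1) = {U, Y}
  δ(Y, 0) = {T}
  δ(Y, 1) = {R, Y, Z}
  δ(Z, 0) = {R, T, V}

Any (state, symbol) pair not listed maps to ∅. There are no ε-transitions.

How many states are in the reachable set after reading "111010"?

5

Start in {R}.
Read '1': {R} → {X}.
Read '1': {X} → {U, Y}.
Read '1': {U, Y} → {R, S, T, X, Y, Z}.
Read '0': {R, S, T, X, Y, Z} → {R, S, T, V, Z}.
Read '1': {R, S, T, V, Z} → {S, U, V, X, Z}.
Read '0': {S, U, V, X, Z} → {R, S, T, V, Y}.
That set has 5 states.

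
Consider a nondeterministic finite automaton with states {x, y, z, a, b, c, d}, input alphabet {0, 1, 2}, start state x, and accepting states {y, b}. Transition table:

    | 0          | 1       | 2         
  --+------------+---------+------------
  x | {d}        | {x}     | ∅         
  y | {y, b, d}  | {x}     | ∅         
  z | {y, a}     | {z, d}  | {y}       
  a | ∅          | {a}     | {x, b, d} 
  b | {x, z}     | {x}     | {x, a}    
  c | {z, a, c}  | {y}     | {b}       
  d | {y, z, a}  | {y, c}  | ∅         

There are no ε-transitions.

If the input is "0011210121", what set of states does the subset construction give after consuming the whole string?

{x, y, c}

Start in {x}.
Read '0': x→{d}; now {d}.
Read '0': d→{y, z, a}; now {y, z, a}.
Read '1': y→{x}, z→{z, d}, a→{a}; now {x, z, a, d}.
Read '1': x→{x}, z→{z, d}, a→{a}, d→{y, c}; now {x, y, z, a, c, d}.
Read '2': x→∅, y→∅, z→{y}, a→{x, b, d}, c→{b}, d→∅; now {x, y, b, d}.
Read '1': x→{x}, y→{x}, b→{x}, d→{y, c}; now {x, y, c}.
Read '0': x→{d}, y→{y, b, d}, c→{z, a, c}; now {y, z, a, b, c, d}.
Read '1': y→{x}, z→{z, d}, a→{a}, b→{x}, c→{y}, d→{y, c}; now {x, y, z, a, c, d}.
Read '2': x→∅, y→∅, z→{y}, a→{x, b, d}, c→{b}, d→∅; now {x, y, b, d}.
Read '1': x→{x}, y→{x}, b→{x}, d→{y, c}; now {x, y, c}.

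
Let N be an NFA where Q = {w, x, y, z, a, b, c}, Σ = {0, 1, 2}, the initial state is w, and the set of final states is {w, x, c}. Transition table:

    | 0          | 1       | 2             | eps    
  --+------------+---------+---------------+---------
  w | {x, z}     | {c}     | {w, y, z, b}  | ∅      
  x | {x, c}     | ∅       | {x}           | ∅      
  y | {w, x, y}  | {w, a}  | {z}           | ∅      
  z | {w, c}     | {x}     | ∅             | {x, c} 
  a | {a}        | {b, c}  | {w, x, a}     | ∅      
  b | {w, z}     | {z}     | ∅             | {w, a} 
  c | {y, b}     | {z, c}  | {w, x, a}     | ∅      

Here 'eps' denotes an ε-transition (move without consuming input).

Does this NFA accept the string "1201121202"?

Yes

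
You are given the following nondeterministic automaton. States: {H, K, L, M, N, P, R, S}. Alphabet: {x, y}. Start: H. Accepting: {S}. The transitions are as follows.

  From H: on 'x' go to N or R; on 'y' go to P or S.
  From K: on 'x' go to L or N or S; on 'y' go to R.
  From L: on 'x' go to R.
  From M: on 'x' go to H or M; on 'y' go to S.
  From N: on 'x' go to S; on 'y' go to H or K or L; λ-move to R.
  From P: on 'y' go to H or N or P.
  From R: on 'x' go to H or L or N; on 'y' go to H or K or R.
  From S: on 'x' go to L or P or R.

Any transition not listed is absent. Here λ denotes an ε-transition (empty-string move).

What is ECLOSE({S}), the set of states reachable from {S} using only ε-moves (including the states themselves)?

Begin with {S}.
No ε-moves leave this set, so the closure equals the set itself.

{S}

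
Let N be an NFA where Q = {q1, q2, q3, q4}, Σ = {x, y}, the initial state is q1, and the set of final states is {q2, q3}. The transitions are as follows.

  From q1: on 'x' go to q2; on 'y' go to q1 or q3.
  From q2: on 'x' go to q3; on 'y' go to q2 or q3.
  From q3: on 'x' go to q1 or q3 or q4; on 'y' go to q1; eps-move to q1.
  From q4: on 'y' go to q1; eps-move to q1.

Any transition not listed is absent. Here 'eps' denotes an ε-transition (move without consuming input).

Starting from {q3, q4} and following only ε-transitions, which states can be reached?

{q1, q3, q4}

Begin with {q3, q4}.
ε-move q3 → q1; add q1.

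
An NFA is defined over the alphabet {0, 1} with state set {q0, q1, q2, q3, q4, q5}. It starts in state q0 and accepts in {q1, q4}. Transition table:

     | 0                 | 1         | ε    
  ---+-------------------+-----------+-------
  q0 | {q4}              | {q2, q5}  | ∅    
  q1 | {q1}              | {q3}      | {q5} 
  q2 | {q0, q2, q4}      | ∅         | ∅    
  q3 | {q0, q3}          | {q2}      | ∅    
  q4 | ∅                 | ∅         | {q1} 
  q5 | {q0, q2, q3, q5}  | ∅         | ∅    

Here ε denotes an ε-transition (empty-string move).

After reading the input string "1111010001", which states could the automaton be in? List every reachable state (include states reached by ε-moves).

Start in {q0}.
Read '1': q0→{q2, q5}; now {q2, q5}.
Read '1': q2→∅, q5→∅; now ∅.
The set is empty and remains empty for the remaining 8 symbols.

∅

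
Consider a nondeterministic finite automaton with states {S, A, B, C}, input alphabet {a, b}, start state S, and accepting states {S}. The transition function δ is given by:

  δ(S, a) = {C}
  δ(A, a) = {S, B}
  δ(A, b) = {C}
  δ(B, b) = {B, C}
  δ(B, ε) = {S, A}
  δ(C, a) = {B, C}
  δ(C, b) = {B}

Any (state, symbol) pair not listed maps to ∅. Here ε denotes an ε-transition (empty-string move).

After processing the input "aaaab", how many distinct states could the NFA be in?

4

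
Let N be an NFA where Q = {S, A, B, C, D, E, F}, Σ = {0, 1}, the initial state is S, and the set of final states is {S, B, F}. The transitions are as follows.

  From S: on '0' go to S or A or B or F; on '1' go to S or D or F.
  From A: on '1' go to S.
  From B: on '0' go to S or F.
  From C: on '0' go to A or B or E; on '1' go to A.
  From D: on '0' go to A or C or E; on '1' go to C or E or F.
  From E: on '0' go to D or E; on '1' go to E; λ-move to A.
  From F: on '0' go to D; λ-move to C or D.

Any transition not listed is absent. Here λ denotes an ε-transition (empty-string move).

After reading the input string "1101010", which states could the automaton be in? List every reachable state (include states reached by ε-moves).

Start in {S}.
Read '1': S→{S, D, F}; union {S, D, F}; ε-closure = {S, C, D, F}.
Read '1': S→{S, D, F}, C→{A}, D→{C, E, F}, F→∅; now {S, A, C, D, E, F}.
Read '0': S→{S, A, B, F}, A→∅, C→{A, B, E}, D→{A, C, E}, E→{D, E}, F→{D}; now {S, A, B, C, D, E, F}.
Read '1': S→{S, D, F}, A→{S}, B→∅, C→{A}, D→{C, E, F}, E→{E}, F→∅; now {S, A, C, D, E, F}.
Read '0': S→{S, A, B, F}, A→∅, C→{A, B, E}, D→{A, C, E}, E→{D, E}, F→{D}; now {S, A, B, C, D, E, F}.
Read '1': S→{S, D, F}, A→{S}, B→∅, C→{A}, D→{C, E, F}, E→{E}, F→∅; now {S, A, C, D, E, F}.
Read '0': S→{S, A, B, F}, A→∅, C→{A, B, E}, D→{A, C, E}, E→{D, E}, F→{D}; now {S, A, B, C, D, E, F}.

{S, A, B, C, D, E, F}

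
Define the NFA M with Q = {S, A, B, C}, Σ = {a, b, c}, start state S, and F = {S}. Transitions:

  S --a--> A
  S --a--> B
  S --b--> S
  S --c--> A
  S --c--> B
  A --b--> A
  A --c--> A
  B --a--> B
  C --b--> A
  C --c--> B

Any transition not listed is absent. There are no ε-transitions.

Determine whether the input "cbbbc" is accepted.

No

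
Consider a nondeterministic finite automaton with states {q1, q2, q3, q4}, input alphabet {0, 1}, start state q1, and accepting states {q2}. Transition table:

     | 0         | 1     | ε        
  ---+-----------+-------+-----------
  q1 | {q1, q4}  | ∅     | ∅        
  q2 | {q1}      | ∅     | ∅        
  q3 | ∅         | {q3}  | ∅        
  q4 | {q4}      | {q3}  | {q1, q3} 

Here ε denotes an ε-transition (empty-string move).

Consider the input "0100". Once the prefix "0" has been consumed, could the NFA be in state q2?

No

Start in {q1}.
Read '0': q1→{q1, q4}; union {q1, q4}; ε-closure = {q1, q3, q4}.
State q2 is not in {q1, q3, q4}.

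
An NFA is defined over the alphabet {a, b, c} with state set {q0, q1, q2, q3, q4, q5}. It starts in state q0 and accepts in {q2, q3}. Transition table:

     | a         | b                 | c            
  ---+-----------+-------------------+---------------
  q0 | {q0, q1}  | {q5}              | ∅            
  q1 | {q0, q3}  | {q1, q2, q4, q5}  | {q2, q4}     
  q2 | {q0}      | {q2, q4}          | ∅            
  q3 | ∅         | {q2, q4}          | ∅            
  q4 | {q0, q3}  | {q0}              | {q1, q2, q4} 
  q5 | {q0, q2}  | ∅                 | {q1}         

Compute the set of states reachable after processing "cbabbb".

Start in {q0}.
Read 'c': q0→∅; now ∅.
The set is empty and remains empty for the remaining 5 symbols.

∅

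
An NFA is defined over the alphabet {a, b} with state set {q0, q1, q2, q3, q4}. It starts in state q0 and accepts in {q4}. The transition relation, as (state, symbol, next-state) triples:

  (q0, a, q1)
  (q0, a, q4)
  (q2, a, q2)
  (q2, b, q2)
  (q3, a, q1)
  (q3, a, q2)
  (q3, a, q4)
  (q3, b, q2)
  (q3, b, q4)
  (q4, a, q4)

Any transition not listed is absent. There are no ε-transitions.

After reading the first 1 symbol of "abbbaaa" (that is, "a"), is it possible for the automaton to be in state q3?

No

Start in {q0}.
Read 'a': q0→{q1, q4}; now {q1, q4}.
State q3 is not in {q1, q4}.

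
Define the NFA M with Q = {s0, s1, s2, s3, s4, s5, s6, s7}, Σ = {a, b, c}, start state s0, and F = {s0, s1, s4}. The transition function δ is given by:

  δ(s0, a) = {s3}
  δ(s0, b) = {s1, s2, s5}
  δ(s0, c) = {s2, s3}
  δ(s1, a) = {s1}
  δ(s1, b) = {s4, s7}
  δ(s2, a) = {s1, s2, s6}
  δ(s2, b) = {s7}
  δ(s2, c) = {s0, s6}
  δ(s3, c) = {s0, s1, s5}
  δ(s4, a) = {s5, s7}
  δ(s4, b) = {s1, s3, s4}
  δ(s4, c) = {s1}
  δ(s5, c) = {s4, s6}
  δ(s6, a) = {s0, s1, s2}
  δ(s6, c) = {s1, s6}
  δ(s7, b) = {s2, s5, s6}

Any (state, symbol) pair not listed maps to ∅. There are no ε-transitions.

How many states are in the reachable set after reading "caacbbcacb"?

6

Start in {s0}.
Read 'c': {s0} → {s2, s3}.
Read 'a': {s2, s3} → {s1, s2, s6}.
Read 'a': {s1, s2, s6} → {s0, s1, s2, s6}.
Read 'c': {s0, s1, s2, s6} → {s0, s1, s2, s3, s6}.
Read 'b': {s0, s1, s2, s3, s6} → {s1, s2, s4, s5, s7}.
Read 'b': {s1, s2, s4, s5, s7} → {s1, s2, s3, s4, s5, s6, s7}.
Read 'c': {s1, s2, s3, s4, s5, s6, s7} → {s0, s1, s4, s5, s6}.
Read 'a': {s0, s1, s4, s5, s6} → {s0, s1, s2, s3, s5, s7}.
Read 'c': {s0, s1, s2, s3, s5, s7} → {s0, s1, s2, s3, s4, s5, s6}.
Read 'b': {s0, s1, s2, s3, s4, s5, s6} → {s1, s2, s3, s4, s5, s7}.
That set has 6 states.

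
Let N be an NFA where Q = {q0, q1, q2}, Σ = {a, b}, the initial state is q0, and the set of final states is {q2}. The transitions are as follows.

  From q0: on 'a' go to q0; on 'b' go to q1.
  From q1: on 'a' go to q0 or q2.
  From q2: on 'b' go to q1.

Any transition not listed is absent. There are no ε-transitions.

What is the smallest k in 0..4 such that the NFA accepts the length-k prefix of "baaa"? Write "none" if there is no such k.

2

Start in {q0}.
Read 'b': q0→{q1}; now {q1}.
Read 'a': q1→{q0, q2}; now {q0, q2}.
None of the earlier sets intersect F, but {q0, q2} does.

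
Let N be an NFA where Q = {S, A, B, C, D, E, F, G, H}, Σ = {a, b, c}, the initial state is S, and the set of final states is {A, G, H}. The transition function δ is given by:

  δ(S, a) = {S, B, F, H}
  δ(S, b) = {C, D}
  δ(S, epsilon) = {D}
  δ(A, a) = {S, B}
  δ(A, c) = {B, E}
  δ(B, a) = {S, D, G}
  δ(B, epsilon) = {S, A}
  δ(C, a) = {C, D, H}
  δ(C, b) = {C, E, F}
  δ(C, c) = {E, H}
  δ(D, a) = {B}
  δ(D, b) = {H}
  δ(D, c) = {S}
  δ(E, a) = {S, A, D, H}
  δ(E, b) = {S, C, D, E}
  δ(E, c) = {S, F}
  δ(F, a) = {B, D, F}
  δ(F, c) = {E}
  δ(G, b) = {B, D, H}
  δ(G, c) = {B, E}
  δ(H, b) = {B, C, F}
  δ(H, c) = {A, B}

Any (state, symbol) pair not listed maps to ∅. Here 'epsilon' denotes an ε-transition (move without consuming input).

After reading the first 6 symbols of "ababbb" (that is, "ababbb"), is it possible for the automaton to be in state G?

Start: ε-closure({S}) = {S, D}.
Read 'a': S→{S, B, F, H}, D→{B}; union {S, B, F, H}; ε-closure = {S, A, B, D, F, H}.
Read 'b': S→{C, D}, A→∅, B→∅, D→{H}, F→∅, H→{B, C, F}; union {B, C, D, F, H}; ε-closure = {S, A, B, C, D, F, H}.
Read 'a': S→{S, B, F, H}, A→{S, B}, B→{S, D, G}, C→{C, D, H}, D→{B}, F→{B, D, F}, H→∅; union {S, B, C, D, F, G, H}; ε-closure = {S, A, B, C, D, F, G, H}.
Read 'b': S→{C, D}, A→∅, B→∅, C→{C, E, F}, D→{H}, F→∅, G→{B, D, H}, H→{B, C, F}; union {B, C, D, E, F, H}; ε-closure = {S, A, B, C, D, E, F, H}.
Read 'b': S→{C, D}, A→∅, B→∅, C→{C, E, F}, D→{H}, E→{S, C, D, E}, F→∅, H→{B, C, F}; union {S, B, C, D, E, F, H}; ε-closure = {S, A, B, C, D, E, F, H}.
Read 'b': S→{C, D}, A→∅, B→∅, C→{C, E, F}, D→{H}, E→{S, C, D, E}, F→∅, H→{B, C, F}; union {S, B, C, D, E, F, H}; ε-closure = {S, A, B, C, D, E, F, H}.
State G is not in {S, A, B, C, D, E, F, H}.

No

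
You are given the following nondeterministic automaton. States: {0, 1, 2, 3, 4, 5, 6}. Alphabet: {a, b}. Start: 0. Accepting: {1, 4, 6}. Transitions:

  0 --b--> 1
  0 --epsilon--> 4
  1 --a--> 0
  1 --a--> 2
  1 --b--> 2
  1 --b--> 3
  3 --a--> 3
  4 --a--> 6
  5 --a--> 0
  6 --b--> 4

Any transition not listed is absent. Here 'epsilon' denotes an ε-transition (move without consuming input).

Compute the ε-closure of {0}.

{0, 4}

Begin with {0}.
ε-move 0 → 4; add 4.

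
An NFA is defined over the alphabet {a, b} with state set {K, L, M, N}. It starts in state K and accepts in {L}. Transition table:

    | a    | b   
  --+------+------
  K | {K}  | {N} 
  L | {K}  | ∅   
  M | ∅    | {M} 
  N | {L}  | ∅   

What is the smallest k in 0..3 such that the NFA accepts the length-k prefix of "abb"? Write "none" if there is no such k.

none

Start in {K}.
Read 'a': {K} → {K}.
Read 'b': {K} → {N}.
Read 'b': {N} → ∅.
No reachable set along the way intersects F.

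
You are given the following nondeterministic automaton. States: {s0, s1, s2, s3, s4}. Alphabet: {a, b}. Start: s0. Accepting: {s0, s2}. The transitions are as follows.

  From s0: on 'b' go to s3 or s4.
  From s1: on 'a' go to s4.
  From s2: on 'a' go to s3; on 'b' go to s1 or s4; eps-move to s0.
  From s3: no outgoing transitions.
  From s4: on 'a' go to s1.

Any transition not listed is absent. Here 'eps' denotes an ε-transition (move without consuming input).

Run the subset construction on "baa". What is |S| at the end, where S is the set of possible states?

1

Start in {s0}.
Read 'b': s0→{s3, s4}; now {s3, s4}.
Read 'a': s3→∅, s4→{s1}; now {s1}.
Read 'a': s1→{s4}; now {s4}.
That set has 1 state.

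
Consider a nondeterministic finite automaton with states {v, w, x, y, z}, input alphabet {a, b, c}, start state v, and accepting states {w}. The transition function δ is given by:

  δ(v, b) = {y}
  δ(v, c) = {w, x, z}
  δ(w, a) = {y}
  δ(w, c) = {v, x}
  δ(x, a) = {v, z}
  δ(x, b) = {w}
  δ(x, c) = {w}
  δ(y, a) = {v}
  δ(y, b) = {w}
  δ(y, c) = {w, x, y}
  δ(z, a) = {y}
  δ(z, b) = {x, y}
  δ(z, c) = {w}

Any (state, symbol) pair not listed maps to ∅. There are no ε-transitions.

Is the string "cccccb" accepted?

Yes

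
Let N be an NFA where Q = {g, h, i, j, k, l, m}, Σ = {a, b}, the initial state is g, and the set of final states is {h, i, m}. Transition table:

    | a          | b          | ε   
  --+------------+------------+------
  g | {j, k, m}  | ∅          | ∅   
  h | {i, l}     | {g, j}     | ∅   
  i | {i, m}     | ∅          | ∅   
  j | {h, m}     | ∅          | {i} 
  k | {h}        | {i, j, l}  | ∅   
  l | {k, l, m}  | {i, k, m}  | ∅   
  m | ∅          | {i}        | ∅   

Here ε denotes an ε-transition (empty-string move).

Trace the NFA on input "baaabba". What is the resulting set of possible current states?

∅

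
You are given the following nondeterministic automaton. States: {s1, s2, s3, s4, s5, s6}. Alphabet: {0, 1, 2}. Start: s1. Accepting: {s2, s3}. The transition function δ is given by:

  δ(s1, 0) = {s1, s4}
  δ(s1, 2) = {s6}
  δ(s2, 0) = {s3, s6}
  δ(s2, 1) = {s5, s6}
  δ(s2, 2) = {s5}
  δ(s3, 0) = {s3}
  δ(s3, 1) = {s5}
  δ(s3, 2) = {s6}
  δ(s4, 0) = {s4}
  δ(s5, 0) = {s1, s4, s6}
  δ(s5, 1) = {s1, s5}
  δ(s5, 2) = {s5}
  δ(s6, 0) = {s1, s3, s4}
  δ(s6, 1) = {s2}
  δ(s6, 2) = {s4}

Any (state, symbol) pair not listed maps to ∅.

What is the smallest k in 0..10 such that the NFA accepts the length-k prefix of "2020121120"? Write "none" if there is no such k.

2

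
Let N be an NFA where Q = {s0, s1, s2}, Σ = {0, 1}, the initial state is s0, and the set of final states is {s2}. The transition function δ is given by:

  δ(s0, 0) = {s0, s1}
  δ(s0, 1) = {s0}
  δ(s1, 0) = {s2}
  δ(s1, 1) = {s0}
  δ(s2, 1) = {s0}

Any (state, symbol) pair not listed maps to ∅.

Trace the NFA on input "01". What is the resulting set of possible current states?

{s0}

Start in {s0}.
Read '0': s0→{s0, s1}; now {s0, s1}.
Read '1': s0→{s0}, s1→{s0}; now {s0}.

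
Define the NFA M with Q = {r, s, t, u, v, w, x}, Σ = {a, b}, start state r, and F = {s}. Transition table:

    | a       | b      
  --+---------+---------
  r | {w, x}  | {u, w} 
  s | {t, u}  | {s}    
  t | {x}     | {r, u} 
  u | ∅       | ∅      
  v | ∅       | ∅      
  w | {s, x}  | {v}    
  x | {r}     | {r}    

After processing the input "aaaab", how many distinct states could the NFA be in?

5

Start in {r}.
Read 'a': {r} → {w, x}.
Read 'a': {w, x} → {r, s, x}.
Read 'a': {r, s, x} → {r, t, u, w, x}.
Read 'a': {r, t, u, w, x} → {r, s, w, x}.
Read 'b': {r, s, w, x} → {r, s, u, v, w}.
That set has 5 states.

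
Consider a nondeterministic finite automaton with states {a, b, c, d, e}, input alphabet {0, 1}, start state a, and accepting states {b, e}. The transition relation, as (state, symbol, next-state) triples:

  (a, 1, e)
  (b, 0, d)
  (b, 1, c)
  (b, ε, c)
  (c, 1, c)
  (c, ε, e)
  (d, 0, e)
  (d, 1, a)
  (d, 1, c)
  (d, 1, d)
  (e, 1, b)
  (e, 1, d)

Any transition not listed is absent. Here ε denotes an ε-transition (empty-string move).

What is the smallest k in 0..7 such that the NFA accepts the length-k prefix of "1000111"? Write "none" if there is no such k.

1

Start in {a}.
Read '1': {a} → {e}.
None of the earlier sets intersect F, but {e} does.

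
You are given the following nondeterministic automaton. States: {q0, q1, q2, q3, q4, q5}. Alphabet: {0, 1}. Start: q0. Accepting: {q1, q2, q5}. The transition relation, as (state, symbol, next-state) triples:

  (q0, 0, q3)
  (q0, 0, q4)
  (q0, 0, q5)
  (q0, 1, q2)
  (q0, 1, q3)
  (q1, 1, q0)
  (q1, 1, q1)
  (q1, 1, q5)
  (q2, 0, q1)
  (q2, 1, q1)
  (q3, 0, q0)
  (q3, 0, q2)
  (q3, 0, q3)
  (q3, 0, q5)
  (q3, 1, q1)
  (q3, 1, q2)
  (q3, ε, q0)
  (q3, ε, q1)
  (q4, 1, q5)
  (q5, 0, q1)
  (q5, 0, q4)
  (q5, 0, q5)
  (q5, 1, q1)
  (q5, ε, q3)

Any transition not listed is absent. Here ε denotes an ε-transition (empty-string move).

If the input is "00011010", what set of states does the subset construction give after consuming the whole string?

{q0, q1, q2, q3, q4, q5}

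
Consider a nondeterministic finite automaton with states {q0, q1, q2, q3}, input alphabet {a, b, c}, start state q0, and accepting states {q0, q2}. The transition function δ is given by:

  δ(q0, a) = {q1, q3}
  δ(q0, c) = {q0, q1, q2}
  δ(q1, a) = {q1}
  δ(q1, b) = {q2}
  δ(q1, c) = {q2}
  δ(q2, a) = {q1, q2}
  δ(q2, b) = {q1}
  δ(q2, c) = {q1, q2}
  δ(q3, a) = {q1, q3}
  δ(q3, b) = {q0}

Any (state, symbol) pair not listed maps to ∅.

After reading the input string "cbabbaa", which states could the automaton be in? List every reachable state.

Start in {q0}.
Read 'c': q0→{q0, q1, q2}; now {q0, q1, q2}.
Read 'b': q0→∅, q1→{q2}, q2→{q1}; now {q1, q2}.
Read 'a': q1→{q1}, q2→{q1, q2}; now {q1, q2}.
Read 'b': q1→{q2}, q2→{q1}; now {q1, q2}.
Read 'b': q1→{q2}, q2→{q1}; now {q1, q2}.
Read 'a': q1→{q1}, q2→{q1, q2}; now {q1, q2}.
Read 'a': q1→{q1}, q2→{q1, q2}; now {q1, q2}.

{q1, q2}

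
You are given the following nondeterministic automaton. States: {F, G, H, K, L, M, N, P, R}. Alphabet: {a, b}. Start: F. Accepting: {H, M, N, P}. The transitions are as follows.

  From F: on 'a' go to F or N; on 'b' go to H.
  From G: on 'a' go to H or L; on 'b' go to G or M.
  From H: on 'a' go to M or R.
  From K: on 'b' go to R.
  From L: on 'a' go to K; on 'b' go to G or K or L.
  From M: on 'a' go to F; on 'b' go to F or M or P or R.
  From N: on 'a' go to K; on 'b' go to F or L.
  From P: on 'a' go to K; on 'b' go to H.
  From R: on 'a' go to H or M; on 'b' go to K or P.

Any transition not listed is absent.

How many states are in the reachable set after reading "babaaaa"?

5

Start in {F}.
Read 'b': F→{H}; now {H}.
Read 'a': H→{M, R}; now {M, R}.
Read 'b': M→{F, M, P, R}, R→{K, P}; now {F, K, M, P, R}.
Read 'a': F→{F, N}, K→∅, M→{F}, P→{K}, R→{H, M}; now {F, H, K, M, N}.
Read 'a': F→{F, N}, H→{M, R}, K→∅, M→{F}, N→{K}; now {F, K, M, N, R}.
Read 'a': F→{F, N}, K→∅, M→{F}, N→{K}, R→{H, M}; now {F, H, K, M, N}.
Read 'a': F→{F, N}, H→{M, R}, K→∅, M→{F}, N→{K}; now {F, K, M, N, R}.
That set has 5 states.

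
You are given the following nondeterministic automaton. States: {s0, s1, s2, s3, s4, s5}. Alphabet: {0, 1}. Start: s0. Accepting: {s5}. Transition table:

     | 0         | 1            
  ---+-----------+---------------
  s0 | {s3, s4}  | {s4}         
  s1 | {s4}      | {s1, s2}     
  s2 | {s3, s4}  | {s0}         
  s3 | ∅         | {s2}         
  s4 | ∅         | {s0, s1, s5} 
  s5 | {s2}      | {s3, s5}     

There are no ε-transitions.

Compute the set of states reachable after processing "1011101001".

∅

Start in {s0}.
Read '1': s0→{s4}; now {s4}.
Read '0': s4→∅; now ∅.
The set is empty and remains empty for the remaining 8 symbols.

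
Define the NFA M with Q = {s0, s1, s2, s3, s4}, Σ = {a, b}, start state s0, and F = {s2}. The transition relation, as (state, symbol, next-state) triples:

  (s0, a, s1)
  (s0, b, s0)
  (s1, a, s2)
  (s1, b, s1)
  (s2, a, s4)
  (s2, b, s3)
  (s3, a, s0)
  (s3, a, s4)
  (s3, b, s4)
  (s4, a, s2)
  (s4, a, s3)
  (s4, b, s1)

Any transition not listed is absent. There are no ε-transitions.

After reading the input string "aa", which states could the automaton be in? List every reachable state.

Start in {s0}.
Read 'a': s0→{s1}; now {s1}.
Read 'a': s1→{s2}; now {s2}.

{s2}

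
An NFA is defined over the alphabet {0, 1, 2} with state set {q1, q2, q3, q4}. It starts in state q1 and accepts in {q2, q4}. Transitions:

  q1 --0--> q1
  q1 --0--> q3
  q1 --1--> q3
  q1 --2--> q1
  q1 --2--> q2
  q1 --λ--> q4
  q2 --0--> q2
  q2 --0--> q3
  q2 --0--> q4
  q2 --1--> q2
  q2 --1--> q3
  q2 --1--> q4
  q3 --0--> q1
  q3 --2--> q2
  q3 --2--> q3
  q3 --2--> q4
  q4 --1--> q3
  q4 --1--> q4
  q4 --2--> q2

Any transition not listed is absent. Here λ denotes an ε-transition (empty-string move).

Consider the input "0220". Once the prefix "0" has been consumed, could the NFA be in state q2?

No

Start: ε-closure({q1}) = {q1, q4}.
Read '0': q1→{q1, q3}, q4→∅; union {q1, q3}; ε-closure = {q1, q3, q4}.
State q2 is not in {q1, q3, q4}.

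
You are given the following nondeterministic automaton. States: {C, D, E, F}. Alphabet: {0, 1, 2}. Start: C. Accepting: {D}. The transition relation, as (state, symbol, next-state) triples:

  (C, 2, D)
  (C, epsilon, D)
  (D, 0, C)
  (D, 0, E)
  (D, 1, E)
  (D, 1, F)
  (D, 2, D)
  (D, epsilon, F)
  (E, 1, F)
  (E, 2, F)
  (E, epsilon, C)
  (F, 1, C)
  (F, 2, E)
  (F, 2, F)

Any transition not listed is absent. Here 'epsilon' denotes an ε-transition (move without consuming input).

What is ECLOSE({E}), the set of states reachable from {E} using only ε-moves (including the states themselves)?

Begin with {E}.
ε-move E → C; add C.
ε-move C → D; add D.
ε-move D → F; add F.

{C, D, E, F}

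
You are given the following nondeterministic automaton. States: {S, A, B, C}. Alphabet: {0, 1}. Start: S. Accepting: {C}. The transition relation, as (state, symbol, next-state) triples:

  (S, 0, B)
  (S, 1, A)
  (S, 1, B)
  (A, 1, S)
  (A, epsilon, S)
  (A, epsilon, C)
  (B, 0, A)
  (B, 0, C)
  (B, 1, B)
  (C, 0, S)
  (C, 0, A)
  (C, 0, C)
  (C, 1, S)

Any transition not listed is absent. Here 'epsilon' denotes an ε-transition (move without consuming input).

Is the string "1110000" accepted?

Yes

Start in {S}.
Read '1': {S} → {S, A, B, C}.
Read '1': {S, A, B, C} → {S, A, B, C}.
Read '1': {S, A, B, C} → {S, A, B, C}.
Read '0': {S, A, B, C} → {S, A, B, C}.
Read '0': {S, A, B, C} → {S, A, B, C}.
Read '0': {S, A, B, C} → {S, A, B, C}.
Read '0': {S, A, B, C} → {S, A, B, C}.
The final set {S, A, B, C} contains the accepting state C.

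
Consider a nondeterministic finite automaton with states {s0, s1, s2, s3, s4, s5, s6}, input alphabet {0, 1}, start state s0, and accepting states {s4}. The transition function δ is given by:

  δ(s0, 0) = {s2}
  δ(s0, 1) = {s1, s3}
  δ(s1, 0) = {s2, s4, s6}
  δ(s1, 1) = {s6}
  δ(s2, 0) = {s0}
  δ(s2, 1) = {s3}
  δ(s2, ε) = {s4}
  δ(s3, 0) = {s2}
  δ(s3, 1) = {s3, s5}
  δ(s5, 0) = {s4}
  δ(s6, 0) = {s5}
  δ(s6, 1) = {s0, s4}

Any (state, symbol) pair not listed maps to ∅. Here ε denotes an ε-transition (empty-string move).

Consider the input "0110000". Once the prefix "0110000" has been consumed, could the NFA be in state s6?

No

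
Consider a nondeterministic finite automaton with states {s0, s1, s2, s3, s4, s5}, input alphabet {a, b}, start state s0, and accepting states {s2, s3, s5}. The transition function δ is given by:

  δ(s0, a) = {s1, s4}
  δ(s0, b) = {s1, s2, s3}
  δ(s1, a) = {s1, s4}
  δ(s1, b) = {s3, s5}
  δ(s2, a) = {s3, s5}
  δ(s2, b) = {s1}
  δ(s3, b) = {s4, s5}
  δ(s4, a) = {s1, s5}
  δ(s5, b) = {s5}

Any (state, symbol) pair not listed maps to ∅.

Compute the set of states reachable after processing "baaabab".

∅

Start in {s0}.
Read 'b': s0→{s1, s2, s3}; now {s1, s2, s3}.
Read 'a': s1→{s1, s4}, s2→{s3, s5}, s3→∅; now {s1, s3, s4, s5}.
Read 'a': s1→{s1, s4}, s3→∅, s4→{s1, s5}, s5→∅; now {s1, s4, s5}.
Read 'a': s1→{s1, s4}, s4→{s1, s5}, s5→∅; now {s1, s4, s5}.
Read 'b': s1→{s3, s5}, s4→∅, s5→{s5}; now {s3, s5}.
Read 'a': s3→∅, s5→∅; now ∅.
The set is empty and remains empty for the remaining 1 symbol.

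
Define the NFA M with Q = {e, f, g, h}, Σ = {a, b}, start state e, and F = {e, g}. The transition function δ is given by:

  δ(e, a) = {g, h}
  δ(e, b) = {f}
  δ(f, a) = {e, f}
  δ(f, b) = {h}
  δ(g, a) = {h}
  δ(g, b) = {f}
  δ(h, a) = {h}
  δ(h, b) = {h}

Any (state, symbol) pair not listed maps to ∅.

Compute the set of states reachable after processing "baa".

{e, f, g, h}

Start in {e}.
Read 'b': e→{f}; now {f}.
Read 'a': f→{e, f}; now {e, f}.
Read 'a': e→{g, h}, f→{e, f}; now {e, f, g, h}.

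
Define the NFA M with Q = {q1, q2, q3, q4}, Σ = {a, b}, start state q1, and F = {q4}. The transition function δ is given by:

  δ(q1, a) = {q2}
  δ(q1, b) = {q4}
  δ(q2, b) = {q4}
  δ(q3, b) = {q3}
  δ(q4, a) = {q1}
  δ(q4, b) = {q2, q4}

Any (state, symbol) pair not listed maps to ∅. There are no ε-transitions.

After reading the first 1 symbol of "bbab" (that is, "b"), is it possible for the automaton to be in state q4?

Yes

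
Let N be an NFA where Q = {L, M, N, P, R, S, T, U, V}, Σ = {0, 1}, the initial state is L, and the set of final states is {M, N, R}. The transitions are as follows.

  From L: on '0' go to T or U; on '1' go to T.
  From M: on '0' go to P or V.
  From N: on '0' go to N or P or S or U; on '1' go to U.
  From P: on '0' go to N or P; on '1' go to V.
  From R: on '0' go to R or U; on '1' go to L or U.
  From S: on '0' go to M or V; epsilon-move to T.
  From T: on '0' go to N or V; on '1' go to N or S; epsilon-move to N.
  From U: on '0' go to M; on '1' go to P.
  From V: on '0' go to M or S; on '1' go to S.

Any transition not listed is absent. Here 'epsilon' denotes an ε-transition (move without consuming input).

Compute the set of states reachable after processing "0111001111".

{N, P, S, T, U, V}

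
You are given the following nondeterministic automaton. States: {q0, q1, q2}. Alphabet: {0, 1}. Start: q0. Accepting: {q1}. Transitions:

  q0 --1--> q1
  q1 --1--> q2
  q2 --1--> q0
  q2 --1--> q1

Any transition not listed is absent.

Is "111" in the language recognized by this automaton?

Start in {q0}.
Read '1': {q0} → {q1}.
Read '1': {q1} → {q2}.
Read '1': {q2} → {q0, q1}.
The final set {q0, q1} contains the accepting state q1.

Yes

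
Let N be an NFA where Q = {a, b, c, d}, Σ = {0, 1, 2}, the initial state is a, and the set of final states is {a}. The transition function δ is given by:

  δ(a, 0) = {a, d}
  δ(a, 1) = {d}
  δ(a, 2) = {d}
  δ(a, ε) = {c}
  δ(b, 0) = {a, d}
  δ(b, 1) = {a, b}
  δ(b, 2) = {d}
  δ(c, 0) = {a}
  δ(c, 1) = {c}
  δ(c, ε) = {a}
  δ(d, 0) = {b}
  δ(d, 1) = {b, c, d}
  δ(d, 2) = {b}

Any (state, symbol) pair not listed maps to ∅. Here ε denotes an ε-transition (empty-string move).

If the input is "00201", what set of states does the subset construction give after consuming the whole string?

{a, b, c, d}

Start: ε-closure({a}) = {a, c}.
Read '0': a→{a, d}, c→{a}; union {a, d}; ε-closure = {a, c, d}.
Read '0': a→{a, d}, c→{a}, d→{b}; union {a, b, d}; ε-closure = {a, b, c, d}.
Read '2': a→{d}, b→{d}, c→∅, d→{b}; now {b, d}.
Read '0': b→{a, d}, d→{b}; union {a, b, d}; ε-closure = {a, b, c, d}.
Read '1': a→{d}, b→{a, b}, c→{c}, d→{b, c, d}; now {a, b, c, d}.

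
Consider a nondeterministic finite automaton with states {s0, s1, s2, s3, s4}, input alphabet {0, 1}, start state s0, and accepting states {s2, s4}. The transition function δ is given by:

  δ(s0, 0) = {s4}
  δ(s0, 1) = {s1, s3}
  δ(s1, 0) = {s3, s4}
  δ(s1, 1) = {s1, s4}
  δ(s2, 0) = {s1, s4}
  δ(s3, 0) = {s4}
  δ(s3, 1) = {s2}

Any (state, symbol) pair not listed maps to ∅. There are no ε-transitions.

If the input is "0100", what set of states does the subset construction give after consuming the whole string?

Start in {s0}.
Read '0': s0→{s4}; now {s4}.
Read '1': s4→∅; now ∅.
The set is empty and remains empty for the remaining 2 symbols.

∅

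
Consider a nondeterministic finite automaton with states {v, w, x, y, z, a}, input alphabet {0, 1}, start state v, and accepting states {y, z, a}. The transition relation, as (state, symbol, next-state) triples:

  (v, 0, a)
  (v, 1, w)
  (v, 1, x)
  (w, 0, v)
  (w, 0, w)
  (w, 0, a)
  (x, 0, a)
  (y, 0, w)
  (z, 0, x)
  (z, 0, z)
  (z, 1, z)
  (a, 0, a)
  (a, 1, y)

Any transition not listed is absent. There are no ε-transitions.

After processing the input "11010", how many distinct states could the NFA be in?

0

Start in {v}.
Read '1': {v} → {w, x}.
Read '1': {w, x} → ∅.
The set is empty and remains empty for the remaining 3 symbols.
That set has 0 states.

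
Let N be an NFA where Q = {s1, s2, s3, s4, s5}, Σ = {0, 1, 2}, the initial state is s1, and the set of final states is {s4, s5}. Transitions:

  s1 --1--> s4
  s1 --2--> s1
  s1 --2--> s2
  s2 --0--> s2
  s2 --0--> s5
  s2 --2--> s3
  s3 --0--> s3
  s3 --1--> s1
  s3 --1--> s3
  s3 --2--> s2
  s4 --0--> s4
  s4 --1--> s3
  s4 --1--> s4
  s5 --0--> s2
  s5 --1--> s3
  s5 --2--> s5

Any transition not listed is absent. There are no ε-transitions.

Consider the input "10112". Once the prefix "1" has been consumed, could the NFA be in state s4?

Start in {s1}.
Read '1': {s1} → {s4}.
State s4 is in {s4}.

Yes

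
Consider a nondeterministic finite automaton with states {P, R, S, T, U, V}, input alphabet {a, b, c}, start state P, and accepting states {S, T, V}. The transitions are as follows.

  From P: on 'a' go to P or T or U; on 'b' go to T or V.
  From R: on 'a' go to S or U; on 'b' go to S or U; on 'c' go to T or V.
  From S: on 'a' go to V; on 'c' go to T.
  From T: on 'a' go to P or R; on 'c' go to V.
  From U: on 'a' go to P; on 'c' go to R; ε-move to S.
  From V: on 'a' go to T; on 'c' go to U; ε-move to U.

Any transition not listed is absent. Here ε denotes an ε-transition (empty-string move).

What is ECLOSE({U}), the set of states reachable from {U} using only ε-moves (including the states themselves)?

Begin with {U}.
ε-move U → S; add S.

{S, U}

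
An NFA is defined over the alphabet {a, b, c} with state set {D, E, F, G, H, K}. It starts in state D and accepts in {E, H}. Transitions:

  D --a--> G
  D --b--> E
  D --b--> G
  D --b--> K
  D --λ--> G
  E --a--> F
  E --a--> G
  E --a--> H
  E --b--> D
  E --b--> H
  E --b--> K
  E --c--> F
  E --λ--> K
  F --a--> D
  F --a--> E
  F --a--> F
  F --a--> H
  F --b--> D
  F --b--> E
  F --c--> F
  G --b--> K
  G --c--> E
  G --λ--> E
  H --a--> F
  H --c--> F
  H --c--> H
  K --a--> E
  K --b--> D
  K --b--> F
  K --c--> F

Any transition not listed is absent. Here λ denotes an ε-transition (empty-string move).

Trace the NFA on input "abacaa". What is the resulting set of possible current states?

{D, E, F, G, H, K}

Start: ε-closure({D}) = {D, E, G, K}.
Read 'a': D→{G}, E→{F, G, H}, G→∅, K→{E}; union {E, F, G, H}; ε-closure = {E, F, G, H, K}.
Read 'b': E→{D, H, K}, F→{D, E}, G→{K}, H→∅, K→{D, F}; union {D, E, F, H, K}; ε-closure = {D, E, F, G, H, K}.
Read 'a': D→{G}, E→{F, G, H}, F→{D, E, F, H}, G→∅, H→{F}, K→{E}; union {D, E, F, G, H}; ε-closure = {D, E, F, G, H, K}.
Read 'c': D→∅, E→{F}, F→{F}, G→{E}, H→{F, H}, K→{F}; union {E, F, H}; ε-closure = {E, F, H, K}.
Read 'a': E→{F, G, H}, F→{D, E, F, H}, H→{F}, K→{E}; union {D, E, F, G, H}; ε-closure = {D, E, F, G, H, K}.
Read 'a': D→{G}, E→{F, G, H}, F→{D, E, F, H}, G→∅, H→{F}, K→{E}; union {D, E, F, G, H}; ε-closure = {D, E, F, G, H, K}.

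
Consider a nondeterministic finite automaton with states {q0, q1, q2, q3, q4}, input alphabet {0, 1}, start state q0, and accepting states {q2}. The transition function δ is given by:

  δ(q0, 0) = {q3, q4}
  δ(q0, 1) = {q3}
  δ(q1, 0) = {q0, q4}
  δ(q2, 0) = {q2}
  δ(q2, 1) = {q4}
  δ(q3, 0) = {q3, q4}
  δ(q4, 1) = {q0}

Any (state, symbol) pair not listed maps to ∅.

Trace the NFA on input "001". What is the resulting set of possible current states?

{q0}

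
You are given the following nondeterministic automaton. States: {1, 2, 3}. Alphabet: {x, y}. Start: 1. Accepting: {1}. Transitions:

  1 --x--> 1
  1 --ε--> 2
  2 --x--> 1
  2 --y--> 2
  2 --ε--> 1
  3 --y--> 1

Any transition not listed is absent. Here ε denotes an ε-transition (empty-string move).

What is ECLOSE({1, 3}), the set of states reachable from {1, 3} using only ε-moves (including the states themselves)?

Begin with {1, 3}.
ε-move 1 → 2; add 2.

{1, 2, 3}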